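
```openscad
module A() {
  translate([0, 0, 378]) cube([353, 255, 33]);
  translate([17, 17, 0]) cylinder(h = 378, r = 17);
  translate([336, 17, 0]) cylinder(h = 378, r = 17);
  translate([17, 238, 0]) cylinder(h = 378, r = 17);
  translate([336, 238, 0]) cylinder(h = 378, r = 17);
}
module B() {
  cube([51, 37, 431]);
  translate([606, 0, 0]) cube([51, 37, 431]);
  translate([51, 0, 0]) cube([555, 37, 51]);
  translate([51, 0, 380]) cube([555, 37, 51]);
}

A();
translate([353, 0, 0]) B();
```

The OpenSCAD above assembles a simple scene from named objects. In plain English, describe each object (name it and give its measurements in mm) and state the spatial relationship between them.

A is a four-legged stool. The seat is a 353×255×33 mm slab whose top surface is at z = 411 mm; four round legs, each 34 mm in diameter, run from the floor (z = 0) to the underside of the seat, each leg's axis is inset half a diameter from the nearest pair of seat edges (so the leg's bounding box is flush with the corner).

B is a picture frame with a 555×329 mm rectangular opening (x by z) and a uniform 51 mm border on every side. Frame depth is 37 mm along y. It is built from two vertical stiles running the full outside height and two horizontal rails spanning the gap between the stiles.

The picture frame is against the stool's +x side, with their −y faces flush.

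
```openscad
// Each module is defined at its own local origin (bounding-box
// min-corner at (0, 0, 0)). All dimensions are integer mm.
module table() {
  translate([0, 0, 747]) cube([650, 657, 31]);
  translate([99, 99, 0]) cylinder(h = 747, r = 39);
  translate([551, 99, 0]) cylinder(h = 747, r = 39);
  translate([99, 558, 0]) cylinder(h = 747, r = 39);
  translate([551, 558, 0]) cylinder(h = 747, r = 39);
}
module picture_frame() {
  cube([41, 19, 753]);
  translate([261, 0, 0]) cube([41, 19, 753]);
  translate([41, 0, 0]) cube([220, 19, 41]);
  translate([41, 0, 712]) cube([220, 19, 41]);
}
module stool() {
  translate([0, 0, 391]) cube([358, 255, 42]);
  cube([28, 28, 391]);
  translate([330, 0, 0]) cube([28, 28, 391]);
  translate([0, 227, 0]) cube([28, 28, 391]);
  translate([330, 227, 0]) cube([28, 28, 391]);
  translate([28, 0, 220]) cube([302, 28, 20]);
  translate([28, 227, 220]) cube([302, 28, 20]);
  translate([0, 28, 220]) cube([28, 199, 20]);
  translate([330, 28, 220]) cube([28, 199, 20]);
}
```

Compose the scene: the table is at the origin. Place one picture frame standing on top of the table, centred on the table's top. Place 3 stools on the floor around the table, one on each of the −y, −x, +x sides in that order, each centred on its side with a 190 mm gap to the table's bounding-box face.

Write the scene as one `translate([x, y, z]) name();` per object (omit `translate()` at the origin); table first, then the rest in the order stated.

table();
translate([174, 319, 778]) picture_frame();
translate([146, -445, 0]) stool();
translate([-548, 201, 0]) stool();
translate([840, 201, 0]) stool();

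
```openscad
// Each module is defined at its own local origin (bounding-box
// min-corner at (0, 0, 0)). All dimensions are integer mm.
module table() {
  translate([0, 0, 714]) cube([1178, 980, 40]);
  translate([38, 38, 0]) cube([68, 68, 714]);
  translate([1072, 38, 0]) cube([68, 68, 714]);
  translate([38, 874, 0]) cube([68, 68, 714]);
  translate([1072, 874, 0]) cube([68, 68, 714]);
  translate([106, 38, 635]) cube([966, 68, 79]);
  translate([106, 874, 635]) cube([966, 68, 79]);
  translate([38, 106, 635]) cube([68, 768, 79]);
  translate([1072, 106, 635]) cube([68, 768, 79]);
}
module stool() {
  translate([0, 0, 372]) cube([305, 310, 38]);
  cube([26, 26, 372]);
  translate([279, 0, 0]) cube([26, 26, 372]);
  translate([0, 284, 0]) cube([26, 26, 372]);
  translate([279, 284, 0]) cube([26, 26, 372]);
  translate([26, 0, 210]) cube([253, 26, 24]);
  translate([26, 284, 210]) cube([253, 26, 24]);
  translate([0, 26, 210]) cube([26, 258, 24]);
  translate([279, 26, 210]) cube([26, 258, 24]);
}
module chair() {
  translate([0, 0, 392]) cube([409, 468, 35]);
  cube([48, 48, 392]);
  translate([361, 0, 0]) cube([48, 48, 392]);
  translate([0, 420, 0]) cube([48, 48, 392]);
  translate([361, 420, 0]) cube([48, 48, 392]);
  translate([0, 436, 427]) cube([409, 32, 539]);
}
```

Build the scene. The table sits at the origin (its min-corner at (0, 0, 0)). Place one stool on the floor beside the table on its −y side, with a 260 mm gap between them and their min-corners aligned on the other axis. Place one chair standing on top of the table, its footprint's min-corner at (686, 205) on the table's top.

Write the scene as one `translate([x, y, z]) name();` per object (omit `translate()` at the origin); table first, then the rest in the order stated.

table();
translate([0, -570, 0]) stool();
translate([686, 205, 754]) chair();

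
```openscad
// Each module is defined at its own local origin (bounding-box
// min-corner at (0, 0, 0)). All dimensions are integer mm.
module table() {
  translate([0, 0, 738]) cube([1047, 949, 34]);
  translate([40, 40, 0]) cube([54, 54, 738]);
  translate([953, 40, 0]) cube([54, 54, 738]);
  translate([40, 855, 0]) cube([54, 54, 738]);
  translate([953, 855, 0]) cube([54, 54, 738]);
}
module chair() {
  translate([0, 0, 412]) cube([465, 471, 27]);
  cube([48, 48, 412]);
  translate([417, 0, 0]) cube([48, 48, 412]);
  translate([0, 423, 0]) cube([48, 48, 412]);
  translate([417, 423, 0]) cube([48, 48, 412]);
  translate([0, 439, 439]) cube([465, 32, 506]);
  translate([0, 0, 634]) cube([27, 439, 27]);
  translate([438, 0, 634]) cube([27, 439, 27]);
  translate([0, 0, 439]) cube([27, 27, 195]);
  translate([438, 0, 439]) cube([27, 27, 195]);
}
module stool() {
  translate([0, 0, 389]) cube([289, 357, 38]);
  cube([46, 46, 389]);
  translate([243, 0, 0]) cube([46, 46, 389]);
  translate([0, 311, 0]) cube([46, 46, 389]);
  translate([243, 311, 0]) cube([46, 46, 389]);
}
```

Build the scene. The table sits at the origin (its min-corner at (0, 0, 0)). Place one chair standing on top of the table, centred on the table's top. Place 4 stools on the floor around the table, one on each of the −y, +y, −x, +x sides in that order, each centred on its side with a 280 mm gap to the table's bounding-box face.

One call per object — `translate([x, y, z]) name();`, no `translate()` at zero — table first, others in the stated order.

table();
translate([291, 239, 772]) chair();
translate([379, -637, 0]) stool();
translate([379, 1229, 0]) stool();
translate([-569, 296, 0]) stool();
translate([1327, 296, 0]) stool();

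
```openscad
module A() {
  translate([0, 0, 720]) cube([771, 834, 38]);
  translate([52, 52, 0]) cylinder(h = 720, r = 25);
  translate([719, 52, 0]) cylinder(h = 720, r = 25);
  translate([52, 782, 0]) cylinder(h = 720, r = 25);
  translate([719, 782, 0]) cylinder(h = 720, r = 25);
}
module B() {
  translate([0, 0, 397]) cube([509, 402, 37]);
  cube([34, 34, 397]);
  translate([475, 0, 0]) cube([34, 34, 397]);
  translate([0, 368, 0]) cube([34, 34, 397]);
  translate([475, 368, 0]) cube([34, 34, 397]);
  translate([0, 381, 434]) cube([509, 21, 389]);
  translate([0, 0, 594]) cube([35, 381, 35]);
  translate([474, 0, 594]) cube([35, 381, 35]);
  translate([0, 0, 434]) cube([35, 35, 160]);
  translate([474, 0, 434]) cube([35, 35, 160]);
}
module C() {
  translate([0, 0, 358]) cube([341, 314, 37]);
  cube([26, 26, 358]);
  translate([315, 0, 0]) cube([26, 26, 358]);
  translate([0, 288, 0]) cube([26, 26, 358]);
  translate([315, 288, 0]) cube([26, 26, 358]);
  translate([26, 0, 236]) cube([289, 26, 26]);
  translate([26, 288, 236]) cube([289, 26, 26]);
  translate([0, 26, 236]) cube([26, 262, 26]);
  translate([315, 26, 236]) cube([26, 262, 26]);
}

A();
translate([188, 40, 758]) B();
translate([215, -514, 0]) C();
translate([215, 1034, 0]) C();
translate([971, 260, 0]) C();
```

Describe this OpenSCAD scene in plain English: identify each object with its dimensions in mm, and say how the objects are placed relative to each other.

A is a rectangular dining table. The top is 771×834×38 mm with its upper surface at z = 758 mm. It stands on four round legs of 50 mm diameter, each leg's bounding box inset 27 mm from the nearest pair of top edges, running from the floor to the underside of the top.

B is a chair. The seat is a 509×402×37 mm slab with its top at z = 434 mm, on four 34×34 mm corner legs (flush with the seat edges, standing on z = 0). A flat backrest 21 mm thick, 389 mm tall, spans the full seat width and rises from the seat top along its +y edge, rear face flush with the rear of the seat. Two armrests of 35×35 mm section run along each side from the seat's front edge to the front of the backrest, top faces 195 mm above the seat top and outer faces flush with the seat's x-edges; a 35×35 mm post under the front of each armrest stands on the seat at the front corner.

C is a four-legged stool. The seat is a 341×314×37 mm slab whose top surface is at z = 395 mm; four square legs, each 26×26 mm in cross-section, run from the floor (z = 0) to the underside of the seat, each flush with a corner of the seat. Four stretchers, 26 mm wide and 26 mm tall, connect adjacent legs with their undersides at z = 236 mm, each running between the inner faces of the legs it joins and aligned with the legs' outer faces on the other axis.

The chair is on top of the table. Three stools sit around the table at the −y, +y, +x sides.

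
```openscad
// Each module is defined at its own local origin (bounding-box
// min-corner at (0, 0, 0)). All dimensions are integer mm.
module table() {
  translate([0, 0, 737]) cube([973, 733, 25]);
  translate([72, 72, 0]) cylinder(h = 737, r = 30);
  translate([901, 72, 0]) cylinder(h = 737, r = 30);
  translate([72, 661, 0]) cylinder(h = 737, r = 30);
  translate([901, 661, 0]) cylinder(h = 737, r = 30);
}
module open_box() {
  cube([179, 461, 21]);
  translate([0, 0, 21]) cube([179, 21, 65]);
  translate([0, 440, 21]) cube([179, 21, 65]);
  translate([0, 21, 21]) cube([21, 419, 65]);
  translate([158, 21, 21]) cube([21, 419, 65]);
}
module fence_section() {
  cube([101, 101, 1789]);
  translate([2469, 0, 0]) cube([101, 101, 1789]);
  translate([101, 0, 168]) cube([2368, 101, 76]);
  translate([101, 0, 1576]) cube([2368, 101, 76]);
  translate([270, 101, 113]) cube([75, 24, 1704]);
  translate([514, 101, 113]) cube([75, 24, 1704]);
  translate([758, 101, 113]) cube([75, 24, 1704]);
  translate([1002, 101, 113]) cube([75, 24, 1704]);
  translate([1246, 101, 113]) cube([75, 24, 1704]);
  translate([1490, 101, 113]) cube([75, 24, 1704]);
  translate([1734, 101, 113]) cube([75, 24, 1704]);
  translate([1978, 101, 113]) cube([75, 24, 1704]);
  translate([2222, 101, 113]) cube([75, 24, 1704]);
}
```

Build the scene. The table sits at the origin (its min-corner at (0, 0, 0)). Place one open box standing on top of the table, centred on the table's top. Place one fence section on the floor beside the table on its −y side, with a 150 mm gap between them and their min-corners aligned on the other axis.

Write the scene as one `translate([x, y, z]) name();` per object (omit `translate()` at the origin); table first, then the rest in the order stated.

table();
translate([397, 136, 762]) open_box();
translate([0, -275, 0]) fence_section();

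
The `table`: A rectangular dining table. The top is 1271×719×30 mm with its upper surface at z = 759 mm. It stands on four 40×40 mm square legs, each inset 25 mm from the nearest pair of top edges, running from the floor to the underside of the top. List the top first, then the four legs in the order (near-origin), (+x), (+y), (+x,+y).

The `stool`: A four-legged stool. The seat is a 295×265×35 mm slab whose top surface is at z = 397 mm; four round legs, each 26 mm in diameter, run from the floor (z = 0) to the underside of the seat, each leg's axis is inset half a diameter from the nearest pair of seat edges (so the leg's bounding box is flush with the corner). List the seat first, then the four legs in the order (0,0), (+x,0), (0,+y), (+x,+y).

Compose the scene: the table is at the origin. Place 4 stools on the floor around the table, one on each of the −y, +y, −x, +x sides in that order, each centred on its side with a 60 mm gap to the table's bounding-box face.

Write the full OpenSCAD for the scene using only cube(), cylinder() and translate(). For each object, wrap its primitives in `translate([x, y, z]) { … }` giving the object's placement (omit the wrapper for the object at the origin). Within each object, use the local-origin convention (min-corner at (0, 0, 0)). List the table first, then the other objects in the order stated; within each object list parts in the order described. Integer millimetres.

translate([0, 0, 729]) cube([1271, 719, 30]);
translate([25, 25, 0]) cube([40, 40, 729]);
translate([1206, 25, 0]) cube([40, 40, 729]);
translate([25, 654, 0]) cube([40, 40, 729]);
translate([1206, 654, 0]) cube([40, 40, 729]);
translate([488, -325, 0]) {
  translate([0, 0, 362]) cube([295, 265, 35]);
  translate([13, 13, 0]) cylinder(h = 362, r = 13);
  translate([282, 13, 0]) cylinder(h = 362, r = 13);
  translate([13, 252, 0]) cylinder(h = 362, r = 13);
  translate([282, 252, 0]) cylinder(h = 362, r = 13);
}
translate([488, 779, 0]) {
  translate([0, 0, 362]) cube([295, 265, 35]);
  translate([13, 13, 0]) cylinder(h = 362, r = 13);
  translate([282, 13, 0]) cylinder(h = 362, r = 13);
  translate([13, 252, 0]) cylinder(h = 362, r = 13);
  translate([282, 252, 0]) cylinder(h = 362, r = 13);
}
translate([-355, 227, 0]) {
  translate([0, 0, 362]) cube([295, 265, 35]);
  translate([13, 13, 0]) cylinder(h = 362, r = 13);
  translate([282, 13, 0]) cylinder(h = 362, r = 13);
  translate([13, 252, 0]) cylinder(h = 362, r = 13);
  translate([282, 252, 0]) cylinder(h = 362, r = 13);
}
translate([1331, 227, 0]) {
  translate([0, 0, 362]) cube([295, 265, 35]);
  translate([13, 13, 0]) cylinder(h = 362, r = 13);
  translate([282, 13, 0]) cylinder(h = 362, r = 13);
  translate([13, 252, 0]) cylinder(h = 362, r = 13);
  translate([282, 252, 0]) cylinder(h = 362, r = 13);
}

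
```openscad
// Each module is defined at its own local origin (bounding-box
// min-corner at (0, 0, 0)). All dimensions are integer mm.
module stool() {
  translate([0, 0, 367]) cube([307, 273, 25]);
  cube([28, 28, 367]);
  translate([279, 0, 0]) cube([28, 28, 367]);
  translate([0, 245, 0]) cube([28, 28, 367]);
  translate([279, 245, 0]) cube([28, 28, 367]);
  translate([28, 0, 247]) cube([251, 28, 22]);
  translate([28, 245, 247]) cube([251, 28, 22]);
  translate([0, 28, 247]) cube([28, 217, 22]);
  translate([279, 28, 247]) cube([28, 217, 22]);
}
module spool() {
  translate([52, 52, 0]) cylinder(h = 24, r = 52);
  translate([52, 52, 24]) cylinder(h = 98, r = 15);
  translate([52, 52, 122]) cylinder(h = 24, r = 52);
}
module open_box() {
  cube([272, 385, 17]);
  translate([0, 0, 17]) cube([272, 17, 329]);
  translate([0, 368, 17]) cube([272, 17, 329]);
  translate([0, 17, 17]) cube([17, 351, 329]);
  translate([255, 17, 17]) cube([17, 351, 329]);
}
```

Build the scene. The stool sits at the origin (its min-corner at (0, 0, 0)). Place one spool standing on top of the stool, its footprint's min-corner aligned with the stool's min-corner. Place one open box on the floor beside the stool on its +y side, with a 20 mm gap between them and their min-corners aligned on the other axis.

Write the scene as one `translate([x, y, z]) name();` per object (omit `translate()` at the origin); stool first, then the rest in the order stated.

stool();
translate([0, 0, 392]) spool();
translate([0, 293, 0]) open_box();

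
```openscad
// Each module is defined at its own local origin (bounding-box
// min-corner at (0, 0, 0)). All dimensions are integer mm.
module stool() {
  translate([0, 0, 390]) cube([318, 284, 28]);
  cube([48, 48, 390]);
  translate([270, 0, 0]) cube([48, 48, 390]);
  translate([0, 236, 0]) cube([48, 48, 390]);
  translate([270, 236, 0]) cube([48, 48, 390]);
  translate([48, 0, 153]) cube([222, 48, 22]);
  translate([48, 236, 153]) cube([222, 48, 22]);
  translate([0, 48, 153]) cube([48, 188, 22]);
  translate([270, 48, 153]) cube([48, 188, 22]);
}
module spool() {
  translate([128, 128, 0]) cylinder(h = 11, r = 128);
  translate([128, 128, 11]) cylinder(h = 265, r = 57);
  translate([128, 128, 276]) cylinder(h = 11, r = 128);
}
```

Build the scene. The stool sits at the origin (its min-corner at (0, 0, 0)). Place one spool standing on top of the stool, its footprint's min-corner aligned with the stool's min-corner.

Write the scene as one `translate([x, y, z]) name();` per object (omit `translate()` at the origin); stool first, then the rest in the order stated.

stool();
translate([0, 0, 418]) spool();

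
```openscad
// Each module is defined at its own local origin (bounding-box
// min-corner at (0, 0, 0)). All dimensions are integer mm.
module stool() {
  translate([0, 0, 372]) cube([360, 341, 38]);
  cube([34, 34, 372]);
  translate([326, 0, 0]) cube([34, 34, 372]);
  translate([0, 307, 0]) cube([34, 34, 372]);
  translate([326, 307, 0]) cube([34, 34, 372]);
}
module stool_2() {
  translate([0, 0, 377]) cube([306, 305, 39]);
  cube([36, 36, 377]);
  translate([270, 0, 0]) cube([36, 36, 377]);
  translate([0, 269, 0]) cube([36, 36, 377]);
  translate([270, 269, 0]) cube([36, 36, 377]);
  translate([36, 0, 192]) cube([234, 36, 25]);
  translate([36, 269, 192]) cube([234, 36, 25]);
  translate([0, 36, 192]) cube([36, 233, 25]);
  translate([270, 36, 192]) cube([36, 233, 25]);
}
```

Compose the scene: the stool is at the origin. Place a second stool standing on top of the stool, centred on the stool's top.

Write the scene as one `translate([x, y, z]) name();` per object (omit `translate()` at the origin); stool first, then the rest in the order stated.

stool();
translate([27, 18, 410]) stool_2();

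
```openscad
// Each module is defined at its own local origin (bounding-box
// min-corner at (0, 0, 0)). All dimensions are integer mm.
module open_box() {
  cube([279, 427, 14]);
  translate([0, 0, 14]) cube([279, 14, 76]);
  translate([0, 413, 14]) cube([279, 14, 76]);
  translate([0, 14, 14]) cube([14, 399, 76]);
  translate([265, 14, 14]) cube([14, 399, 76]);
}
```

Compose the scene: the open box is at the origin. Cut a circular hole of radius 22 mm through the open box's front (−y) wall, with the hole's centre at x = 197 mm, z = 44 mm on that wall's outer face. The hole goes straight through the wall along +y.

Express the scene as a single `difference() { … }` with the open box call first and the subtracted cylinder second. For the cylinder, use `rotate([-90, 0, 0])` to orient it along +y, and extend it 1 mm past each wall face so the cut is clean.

difference() {
  open_box();
  translate([197, -1, 44]) rotate([-90, 0, 0]) cylinder(h = 16, r = 22);
}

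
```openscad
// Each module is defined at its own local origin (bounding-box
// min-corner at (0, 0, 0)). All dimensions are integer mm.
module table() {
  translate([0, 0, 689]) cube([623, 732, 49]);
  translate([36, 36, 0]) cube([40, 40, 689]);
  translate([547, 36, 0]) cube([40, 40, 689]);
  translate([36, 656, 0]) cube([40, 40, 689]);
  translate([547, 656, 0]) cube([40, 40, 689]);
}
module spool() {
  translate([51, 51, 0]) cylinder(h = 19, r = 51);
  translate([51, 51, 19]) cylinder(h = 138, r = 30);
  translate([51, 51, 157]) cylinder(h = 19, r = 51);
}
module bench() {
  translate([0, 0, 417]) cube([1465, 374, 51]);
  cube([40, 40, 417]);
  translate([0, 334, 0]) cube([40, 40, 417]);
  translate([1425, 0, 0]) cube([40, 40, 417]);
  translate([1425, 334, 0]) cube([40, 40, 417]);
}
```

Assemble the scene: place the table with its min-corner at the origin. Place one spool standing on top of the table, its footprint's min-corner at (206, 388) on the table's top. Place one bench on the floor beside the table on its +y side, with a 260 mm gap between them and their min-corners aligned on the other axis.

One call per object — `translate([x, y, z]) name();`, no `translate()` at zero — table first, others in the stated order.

table();
translate([206, 388, 738]) spool();
translate([0, 992, 0]) bench();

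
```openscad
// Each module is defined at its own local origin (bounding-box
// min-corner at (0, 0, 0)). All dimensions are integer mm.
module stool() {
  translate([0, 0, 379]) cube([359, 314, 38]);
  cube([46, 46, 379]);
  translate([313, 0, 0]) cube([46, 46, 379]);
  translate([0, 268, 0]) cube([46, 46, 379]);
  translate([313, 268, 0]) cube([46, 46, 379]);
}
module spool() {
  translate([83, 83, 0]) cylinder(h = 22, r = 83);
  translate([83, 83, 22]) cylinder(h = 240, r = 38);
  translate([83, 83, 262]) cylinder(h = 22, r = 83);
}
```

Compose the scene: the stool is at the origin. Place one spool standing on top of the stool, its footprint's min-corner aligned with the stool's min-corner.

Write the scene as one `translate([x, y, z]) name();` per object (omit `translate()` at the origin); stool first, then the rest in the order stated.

stool();
translate([0, 0, 417]) spool();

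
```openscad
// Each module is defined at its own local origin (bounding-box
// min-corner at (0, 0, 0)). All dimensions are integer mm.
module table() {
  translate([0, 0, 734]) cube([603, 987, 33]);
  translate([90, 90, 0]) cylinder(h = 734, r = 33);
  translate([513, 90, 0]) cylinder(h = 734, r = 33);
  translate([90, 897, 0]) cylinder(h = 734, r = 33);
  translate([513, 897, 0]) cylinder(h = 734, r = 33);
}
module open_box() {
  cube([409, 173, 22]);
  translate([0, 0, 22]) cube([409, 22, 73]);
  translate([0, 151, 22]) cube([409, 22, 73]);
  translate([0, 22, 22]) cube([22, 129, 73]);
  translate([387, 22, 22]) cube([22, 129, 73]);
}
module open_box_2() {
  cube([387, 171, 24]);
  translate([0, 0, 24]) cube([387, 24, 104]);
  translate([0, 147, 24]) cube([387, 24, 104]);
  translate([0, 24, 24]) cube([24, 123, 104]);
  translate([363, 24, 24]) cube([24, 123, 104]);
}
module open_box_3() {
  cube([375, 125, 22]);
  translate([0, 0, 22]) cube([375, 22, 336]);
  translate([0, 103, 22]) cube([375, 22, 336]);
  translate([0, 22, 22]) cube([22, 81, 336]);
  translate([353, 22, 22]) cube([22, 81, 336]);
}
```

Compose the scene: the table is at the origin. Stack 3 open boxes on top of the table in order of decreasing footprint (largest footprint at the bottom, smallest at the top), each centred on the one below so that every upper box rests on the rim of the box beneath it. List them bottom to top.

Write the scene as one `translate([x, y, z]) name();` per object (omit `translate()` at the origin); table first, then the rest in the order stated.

table();
translate([97, 407, 767]) open_box();
translate([108, 408, 862]) open_box_2();
translate([114, 431, 990]) open_box_3();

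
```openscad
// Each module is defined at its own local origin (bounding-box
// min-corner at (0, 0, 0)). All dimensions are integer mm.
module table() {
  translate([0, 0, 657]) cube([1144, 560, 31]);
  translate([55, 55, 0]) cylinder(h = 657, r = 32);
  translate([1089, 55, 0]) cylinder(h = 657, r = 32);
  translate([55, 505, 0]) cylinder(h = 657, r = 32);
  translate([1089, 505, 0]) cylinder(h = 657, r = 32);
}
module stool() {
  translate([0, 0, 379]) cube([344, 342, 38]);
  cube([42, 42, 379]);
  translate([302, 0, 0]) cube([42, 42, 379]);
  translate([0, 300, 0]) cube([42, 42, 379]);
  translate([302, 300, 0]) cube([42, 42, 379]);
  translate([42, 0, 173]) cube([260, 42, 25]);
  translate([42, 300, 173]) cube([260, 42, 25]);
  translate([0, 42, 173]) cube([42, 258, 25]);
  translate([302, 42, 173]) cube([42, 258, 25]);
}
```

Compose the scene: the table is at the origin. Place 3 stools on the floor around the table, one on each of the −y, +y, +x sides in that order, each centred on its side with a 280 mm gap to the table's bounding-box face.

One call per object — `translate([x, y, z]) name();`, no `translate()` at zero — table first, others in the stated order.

table();
translate([400, -622, 0]) stool();
translate([400, 840, 0]) stool();
translate([1424, 109, 0]) stool();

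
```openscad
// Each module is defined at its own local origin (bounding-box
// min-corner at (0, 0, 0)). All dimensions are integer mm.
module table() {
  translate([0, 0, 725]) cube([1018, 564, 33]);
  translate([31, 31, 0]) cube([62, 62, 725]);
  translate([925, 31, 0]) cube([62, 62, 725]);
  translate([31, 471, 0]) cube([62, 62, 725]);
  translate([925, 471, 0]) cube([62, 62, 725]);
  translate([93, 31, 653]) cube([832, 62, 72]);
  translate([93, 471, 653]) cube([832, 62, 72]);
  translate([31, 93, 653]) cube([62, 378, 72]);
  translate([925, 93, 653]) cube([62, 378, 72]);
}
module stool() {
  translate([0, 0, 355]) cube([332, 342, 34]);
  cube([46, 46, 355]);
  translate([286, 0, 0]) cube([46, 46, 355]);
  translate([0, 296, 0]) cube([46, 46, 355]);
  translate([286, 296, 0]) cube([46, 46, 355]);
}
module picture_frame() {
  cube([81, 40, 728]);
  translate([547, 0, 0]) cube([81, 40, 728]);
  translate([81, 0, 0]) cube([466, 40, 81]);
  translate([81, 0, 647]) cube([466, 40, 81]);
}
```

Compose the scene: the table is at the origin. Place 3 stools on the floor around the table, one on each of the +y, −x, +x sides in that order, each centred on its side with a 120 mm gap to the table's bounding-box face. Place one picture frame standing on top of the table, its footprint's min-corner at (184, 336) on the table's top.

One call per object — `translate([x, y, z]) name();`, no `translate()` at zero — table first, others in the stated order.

table();
translate([343, 684, 0]) stool();
translate([-452, 111, 0]) stool();
translate([1138, 111, 0]) stool();
translate([184, 336, 758]) picture_frame();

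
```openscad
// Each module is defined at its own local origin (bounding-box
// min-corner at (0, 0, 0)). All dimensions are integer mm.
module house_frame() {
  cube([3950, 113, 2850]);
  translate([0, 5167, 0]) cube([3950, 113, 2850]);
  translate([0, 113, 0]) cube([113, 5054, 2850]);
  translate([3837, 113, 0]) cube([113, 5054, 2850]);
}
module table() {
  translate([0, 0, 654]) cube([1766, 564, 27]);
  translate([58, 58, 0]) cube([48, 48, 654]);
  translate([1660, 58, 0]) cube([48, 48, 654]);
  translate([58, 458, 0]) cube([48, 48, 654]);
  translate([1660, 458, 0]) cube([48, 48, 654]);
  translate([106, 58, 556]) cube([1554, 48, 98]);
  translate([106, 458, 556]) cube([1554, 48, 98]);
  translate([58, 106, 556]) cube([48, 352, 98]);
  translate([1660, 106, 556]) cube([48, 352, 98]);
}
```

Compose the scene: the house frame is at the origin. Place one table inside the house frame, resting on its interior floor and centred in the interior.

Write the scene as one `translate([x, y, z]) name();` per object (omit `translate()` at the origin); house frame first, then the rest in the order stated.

house_frame();
translate([1092, 2358, 0]) table();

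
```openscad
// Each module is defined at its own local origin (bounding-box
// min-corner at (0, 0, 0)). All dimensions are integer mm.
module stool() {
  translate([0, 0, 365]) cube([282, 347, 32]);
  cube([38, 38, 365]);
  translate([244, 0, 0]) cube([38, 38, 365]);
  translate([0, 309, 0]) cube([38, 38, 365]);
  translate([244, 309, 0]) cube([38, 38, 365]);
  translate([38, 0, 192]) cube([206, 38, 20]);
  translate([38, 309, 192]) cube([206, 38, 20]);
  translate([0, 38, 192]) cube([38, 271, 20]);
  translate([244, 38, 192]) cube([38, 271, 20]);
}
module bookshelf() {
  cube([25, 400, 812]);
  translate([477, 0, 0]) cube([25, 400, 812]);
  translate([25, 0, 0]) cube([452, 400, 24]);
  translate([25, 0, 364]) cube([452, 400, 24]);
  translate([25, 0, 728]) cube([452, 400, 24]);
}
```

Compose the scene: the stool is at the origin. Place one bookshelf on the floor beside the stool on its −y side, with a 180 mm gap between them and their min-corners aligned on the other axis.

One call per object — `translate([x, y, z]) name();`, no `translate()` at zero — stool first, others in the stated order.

stool();
translate([0, -580, 0]) bookshelf();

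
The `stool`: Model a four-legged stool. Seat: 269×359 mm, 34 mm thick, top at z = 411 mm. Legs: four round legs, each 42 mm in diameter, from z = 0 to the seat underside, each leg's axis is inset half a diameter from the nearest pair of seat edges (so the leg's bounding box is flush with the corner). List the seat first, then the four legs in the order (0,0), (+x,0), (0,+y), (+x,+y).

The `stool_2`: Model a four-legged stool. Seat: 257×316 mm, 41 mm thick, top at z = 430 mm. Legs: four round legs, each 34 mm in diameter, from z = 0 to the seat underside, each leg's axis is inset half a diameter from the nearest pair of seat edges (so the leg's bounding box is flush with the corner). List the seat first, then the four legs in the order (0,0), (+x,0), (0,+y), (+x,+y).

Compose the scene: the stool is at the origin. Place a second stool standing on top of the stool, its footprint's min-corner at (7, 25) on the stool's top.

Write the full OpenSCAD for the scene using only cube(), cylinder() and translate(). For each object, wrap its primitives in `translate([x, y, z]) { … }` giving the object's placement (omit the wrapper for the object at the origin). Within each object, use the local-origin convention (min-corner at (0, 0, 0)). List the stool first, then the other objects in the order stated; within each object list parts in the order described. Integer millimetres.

translate([0, 0, 377]) cube([269, 359, 34]);
translate([21, 21, 0]) cylinder(h = 377, r = 21);
translate([248, 21, 0]) cylinder(h = 377, r = 21);
translate([21, 338, 0]) cylinder(h = 377, r = 21);
translate([248, 338, 0]) cylinder(h = 377, r = 21);
translate([7, 25, 411]) {
  translate([0, 0, 389]) cube([257, 316, 41]);
  translate([17, 17, 0]) cylinder(h = 389, r = 17);
  translate([240, 17, 0]) cylinder(h = 389, r = 17);
  translate([17, 299, 0]) cylinder(h = 389, r = 17);
  translate([240, 299, 0]) cylinder(h = 389, r = 17);
}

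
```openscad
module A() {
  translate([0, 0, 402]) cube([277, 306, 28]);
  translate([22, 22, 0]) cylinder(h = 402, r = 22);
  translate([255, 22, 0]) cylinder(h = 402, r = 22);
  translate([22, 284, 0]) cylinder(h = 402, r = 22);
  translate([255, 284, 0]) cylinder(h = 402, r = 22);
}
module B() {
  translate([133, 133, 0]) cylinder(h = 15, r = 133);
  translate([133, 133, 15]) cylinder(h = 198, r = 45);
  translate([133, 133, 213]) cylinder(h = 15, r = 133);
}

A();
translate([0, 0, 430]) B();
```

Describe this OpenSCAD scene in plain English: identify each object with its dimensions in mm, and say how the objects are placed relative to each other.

A is a four-legged stool. The seat is a 277×306×28 mm slab whose top surface is at z = 430 mm; four round legs, each 44 mm in diameter, run from the floor (z = 0) to the underside of the seat, each leg's axis is inset half a diameter from the nearest pair of seat edges (so the leg's bounding box is flush with the corner).

B is a spool: two coaxial disc flanges of radius 133 mm and thickness 15 mm, joined by a core cylinder of radius 45 mm and height 198 mm. The lower flange rests on z = 0 and the three cylinders share a vertical axis.

The spool is on top of the stool.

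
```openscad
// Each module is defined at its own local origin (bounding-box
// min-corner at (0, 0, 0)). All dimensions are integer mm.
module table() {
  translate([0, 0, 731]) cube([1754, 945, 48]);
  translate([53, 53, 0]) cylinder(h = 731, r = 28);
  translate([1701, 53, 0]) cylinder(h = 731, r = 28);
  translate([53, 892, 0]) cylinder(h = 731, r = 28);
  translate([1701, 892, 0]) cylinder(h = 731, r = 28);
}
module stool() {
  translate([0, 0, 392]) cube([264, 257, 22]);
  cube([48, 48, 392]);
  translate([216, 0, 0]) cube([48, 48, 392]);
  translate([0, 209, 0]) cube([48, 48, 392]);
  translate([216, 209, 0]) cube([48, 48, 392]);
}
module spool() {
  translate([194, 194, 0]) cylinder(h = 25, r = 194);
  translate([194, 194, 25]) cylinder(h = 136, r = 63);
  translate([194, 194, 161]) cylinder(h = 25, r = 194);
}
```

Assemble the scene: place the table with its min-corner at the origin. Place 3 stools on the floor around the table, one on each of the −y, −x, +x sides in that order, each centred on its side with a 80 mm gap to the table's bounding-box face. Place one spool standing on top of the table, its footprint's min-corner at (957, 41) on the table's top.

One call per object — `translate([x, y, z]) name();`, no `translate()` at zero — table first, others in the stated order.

table();
translate([745, -337, 0]) stool();
translate([-344, 344, 0]) stool();
translate([1834, 344, 0]) stool();
translate([957, 41, 779]) spool();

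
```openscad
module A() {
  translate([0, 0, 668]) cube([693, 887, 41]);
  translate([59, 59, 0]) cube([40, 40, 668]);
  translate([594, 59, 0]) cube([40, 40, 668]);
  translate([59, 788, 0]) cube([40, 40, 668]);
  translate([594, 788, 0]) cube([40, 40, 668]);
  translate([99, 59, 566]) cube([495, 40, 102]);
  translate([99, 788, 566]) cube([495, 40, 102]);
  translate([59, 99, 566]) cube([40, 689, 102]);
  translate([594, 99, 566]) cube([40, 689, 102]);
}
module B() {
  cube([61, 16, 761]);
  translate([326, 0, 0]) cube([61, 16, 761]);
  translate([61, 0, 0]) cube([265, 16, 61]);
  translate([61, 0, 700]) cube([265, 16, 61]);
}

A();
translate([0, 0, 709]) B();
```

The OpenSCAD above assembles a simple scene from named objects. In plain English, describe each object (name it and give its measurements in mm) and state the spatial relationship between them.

A is a table with a 693×887 mm rectangular top, 41 mm thick, top surface at z = 709 mm, supported by four 40×40 mm square legs, each inset 59 mm from the nearest pair of top edges, running from the floor. Four apron rails, 40 mm thick and 102 mm tall, run between adjacent legs with their top edges flush with the underside of the top and their outer faces flush with the legs' outer faces.

B is a picture frame with a 265×639 mm rectangular opening (x by z) and a uniform 61 mm border on every side. Frame depth is 16 mm along y. It is built from two vertical stiles running the full outside height and two horizontal rails spanning the gap between the stiles.

The picture frame is on top of the table.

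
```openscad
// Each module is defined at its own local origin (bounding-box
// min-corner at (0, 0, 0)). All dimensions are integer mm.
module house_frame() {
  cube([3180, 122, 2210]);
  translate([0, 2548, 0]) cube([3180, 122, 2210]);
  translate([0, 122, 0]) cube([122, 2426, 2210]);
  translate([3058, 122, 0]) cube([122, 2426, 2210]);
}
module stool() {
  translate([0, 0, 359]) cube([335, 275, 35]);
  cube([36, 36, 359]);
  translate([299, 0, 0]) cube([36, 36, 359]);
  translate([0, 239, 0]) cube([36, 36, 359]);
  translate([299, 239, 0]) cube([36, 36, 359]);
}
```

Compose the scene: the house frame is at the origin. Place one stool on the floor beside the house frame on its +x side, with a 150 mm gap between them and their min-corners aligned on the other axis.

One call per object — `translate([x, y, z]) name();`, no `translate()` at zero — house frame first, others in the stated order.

house_frame();
translate([3330, 0, 0]) stool();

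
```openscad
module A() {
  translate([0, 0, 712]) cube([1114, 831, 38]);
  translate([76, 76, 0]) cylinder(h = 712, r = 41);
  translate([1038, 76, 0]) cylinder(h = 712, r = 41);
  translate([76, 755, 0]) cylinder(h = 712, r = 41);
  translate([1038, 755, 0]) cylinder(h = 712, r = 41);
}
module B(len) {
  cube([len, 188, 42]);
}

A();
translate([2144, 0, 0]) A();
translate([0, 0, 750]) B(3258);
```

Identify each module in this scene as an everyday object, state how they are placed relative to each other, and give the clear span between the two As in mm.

A is a table. B is a beam. A beam spans the tops of two tables. The clear span between the two tables is 1030 mm.

Second table starts at x = 2144; first ends at x = 1114; clear span = 2144 − 1114 = 1030 mm.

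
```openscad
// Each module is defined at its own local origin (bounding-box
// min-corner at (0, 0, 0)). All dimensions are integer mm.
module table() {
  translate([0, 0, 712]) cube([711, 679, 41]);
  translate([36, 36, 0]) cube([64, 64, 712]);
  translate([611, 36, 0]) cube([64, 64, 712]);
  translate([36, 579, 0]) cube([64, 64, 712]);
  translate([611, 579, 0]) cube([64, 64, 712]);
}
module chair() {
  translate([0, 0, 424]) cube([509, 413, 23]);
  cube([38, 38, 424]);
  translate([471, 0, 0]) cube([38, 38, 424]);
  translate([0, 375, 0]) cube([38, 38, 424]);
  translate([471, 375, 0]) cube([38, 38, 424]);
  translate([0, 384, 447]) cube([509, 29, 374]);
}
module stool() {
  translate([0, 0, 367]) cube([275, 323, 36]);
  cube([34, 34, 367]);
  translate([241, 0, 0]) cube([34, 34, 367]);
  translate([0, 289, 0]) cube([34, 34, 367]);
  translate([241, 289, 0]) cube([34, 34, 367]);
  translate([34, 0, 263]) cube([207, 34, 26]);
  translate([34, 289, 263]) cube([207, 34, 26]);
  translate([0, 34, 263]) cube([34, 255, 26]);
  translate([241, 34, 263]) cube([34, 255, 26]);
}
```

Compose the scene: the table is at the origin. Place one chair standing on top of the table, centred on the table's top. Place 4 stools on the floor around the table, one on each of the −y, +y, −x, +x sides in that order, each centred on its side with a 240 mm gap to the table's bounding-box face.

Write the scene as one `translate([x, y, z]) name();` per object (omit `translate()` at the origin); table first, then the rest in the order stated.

table();
translate([101, 133, 753]) chair();
translate([218, -563, 0]) stool();
translate([218, 919, 0]) stool();
translate([-515, 178, 0]) stool();
translate([951, 178, 0]) stool();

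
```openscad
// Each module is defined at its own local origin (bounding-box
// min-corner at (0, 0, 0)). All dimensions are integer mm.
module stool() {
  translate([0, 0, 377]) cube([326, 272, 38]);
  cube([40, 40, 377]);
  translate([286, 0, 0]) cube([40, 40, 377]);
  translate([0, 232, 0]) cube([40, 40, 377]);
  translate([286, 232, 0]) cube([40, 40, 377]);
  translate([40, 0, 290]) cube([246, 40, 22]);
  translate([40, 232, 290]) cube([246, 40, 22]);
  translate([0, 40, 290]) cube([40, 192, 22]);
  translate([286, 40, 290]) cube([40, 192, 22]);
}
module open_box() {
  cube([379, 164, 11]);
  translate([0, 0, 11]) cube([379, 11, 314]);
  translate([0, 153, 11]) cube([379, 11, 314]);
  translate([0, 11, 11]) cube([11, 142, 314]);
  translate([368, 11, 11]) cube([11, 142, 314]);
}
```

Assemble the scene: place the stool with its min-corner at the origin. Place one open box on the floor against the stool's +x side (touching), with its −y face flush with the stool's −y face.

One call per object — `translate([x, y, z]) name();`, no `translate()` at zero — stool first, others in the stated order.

stool();
translate([326, 0, 0]) open_box();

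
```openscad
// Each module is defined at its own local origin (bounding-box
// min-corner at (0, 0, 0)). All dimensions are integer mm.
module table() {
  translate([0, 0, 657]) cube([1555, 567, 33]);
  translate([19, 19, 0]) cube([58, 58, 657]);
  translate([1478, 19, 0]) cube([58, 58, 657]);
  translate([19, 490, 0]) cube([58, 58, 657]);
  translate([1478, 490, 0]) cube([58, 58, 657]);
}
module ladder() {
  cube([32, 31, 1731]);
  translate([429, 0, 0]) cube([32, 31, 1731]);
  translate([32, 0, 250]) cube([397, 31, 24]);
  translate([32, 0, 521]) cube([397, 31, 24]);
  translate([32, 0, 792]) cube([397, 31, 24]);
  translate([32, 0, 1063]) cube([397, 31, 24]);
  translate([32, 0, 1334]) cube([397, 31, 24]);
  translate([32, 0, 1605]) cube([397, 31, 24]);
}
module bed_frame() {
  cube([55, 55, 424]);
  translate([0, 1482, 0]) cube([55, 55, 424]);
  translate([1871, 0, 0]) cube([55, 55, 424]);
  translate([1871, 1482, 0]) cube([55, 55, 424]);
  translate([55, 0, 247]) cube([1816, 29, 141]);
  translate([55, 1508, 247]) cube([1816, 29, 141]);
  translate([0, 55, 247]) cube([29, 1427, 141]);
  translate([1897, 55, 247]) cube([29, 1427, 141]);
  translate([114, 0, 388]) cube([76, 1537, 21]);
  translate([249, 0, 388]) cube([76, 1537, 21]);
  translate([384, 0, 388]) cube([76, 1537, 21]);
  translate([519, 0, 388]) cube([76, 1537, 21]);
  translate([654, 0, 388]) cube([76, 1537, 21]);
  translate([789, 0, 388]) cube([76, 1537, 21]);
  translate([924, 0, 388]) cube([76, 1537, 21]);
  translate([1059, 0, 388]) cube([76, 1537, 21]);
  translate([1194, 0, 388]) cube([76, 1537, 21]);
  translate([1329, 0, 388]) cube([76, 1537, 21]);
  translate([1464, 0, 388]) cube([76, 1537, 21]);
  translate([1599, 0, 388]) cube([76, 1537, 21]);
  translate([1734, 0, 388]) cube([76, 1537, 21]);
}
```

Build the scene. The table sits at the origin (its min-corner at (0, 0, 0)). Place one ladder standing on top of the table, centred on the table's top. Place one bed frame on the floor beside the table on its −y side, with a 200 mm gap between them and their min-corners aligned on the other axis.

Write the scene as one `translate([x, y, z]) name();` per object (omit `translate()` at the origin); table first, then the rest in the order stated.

table();
translate([547, 268, 690]) ladder();
translate([0, -1737, 0]) bed_frame();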